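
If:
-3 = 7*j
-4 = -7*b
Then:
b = 4/7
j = -3/7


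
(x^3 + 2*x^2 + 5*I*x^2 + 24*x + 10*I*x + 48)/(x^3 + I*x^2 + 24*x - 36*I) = (x^2 + x*(2 + 8*I) + 16*I)/(x^2 + 4*I*x + 12)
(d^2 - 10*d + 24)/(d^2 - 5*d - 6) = (d - 4)/(d + 1)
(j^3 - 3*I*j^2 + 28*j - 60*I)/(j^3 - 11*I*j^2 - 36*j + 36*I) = (j + 5*I)/(j - 3*I)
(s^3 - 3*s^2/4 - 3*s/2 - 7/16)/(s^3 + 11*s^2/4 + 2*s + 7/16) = (4*s - 7)/(4*s + 7)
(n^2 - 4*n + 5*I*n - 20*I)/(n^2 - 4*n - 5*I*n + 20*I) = (n + 5*I)/(n - 5*I)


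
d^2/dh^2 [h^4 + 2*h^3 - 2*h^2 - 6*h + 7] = 12*h^2 + 12*h - 4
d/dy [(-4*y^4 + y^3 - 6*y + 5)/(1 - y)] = (12*y^4 - 18*y^3 + 3*y^2 - 1)/(y^2 - 2*y + 1)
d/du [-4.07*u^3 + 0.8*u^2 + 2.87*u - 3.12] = -12.21*u^2 + 1.6*u + 2.87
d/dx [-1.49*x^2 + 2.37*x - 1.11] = 2.37 - 2.98*x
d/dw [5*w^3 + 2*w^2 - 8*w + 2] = 15*w^2 + 4*w - 8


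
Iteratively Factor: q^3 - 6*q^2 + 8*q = (q)*(q^2 - 6*q + 8) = q*(q - 4)*(q - 2)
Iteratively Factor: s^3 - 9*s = (s - 3)*(s^2 + 3*s) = (s - 3)*(s + 3)*(s)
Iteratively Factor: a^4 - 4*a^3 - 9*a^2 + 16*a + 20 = (a + 1)*(a^3 - 5*a^2 - 4*a + 20) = (a - 5)*(a + 1)*(a^2 - 4) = (a - 5)*(a - 2)*(a + 1)*(a + 2)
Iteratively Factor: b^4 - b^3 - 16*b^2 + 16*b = (b - 4)*(b^3 + 3*b^2 - 4*b) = (b - 4)*(b - 1)*(b^2 + 4*b) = (b - 4)*(b - 1)*(b + 4)*(b)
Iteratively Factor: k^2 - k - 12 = (k - 4)*(k + 3)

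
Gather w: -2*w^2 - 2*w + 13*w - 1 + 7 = -2*w^2 + 11*w + 6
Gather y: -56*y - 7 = -56*y - 7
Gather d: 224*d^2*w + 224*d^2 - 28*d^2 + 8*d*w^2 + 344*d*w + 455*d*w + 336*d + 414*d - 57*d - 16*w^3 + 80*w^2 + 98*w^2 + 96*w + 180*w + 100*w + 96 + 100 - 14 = d^2*(224*w + 196) + d*(8*w^2 + 799*w + 693) - 16*w^3 + 178*w^2 + 376*w + 182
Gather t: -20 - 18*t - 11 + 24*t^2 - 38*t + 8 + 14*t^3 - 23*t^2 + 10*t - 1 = 14*t^3 + t^2 - 46*t - 24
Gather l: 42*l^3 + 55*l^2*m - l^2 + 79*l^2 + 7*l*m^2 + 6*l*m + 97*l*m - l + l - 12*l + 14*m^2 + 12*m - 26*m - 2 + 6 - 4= 42*l^3 + l^2*(55*m + 78) + l*(7*m^2 + 103*m - 12) + 14*m^2 - 14*m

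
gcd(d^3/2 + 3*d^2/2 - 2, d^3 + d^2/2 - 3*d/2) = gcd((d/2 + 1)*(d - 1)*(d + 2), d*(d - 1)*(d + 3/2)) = d - 1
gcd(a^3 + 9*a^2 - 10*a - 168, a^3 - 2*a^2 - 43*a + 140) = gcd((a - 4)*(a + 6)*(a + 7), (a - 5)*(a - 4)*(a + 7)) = a^2 + 3*a - 28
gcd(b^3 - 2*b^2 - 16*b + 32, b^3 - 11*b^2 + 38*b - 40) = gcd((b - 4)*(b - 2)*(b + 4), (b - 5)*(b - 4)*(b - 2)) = b^2 - 6*b + 8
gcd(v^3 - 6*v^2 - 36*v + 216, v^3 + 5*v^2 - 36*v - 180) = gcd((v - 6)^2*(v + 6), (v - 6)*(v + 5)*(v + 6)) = v^2 - 36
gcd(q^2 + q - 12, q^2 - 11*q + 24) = q - 3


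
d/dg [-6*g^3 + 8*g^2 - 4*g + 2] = -18*g^2 + 16*g - 4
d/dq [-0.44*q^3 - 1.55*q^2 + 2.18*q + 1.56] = -1.32*q^2 - 3.1*q + 2.18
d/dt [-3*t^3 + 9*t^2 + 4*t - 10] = -9*t^2 + 18*t + 4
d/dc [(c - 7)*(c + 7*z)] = 2*c + 7*z - 7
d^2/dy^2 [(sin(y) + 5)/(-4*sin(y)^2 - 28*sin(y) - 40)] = (sin(y)^2 - 2*sin(y) - 2)/(4*(sin(y) + 2)^3)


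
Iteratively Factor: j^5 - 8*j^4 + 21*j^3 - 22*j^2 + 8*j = (j - 4)*(j^4 - 4*j^3 + 5*j^2 - 2*j) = (j - 4)*(j - 1)*(j^3 - 3*j^2 + 2*j) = (j - 4)*(j - 1)^2*(j^2 - 2*j) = (j - 4)*(j - 2)*(j - 1)^2*(j)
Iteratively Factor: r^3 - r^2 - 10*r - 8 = (r + 2)*(r^2 - 3*r - 4) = (r - 4)*(r + 2)*(r + 1)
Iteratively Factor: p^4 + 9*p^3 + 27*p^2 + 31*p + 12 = (p + 3)*(p^3 + 6*p^2 + 9*p + 4) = (p + 1)*(p + 3)*(p^2 + 5*p + 4) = (p + 1)*(p + 3)*(p + 4)*(p + 1)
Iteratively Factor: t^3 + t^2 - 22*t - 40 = (t - 5)*(t^2 + 6*t + 8) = (t - 5)*(t + 2)*(t + 4)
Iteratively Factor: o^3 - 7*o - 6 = (o + 1)*(o^2 - o - 6) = (o + 1)*(o + 2)*(o - 3)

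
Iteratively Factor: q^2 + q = (q)*(q + 1)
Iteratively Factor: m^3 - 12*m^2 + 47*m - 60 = (m - 5)*(m^2 - 7*m + 12) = (m - 5)*(m - 3)*(m - 4)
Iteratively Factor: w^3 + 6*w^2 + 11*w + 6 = (w + 3)*(w^2 + 3*w + 2) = (w + 2)*(w + 3)*(w + 1)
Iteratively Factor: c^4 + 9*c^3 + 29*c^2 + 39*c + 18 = (c + 1)*(c^3 + 8*c^2 + 21*c + 18) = (c + 1)*(c + 2)*(c^2 + 6*c + 9) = (c + 1)*(c + 2)*(c + 3)*(c + 3)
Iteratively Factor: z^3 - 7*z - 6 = (z + 2)*(z^2 - 2*z - 3) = (z + 1)*(z + 2)*(z - 3)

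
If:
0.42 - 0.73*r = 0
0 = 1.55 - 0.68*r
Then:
No Solution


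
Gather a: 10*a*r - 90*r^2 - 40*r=10*a*r - 90*r^2 - 40*r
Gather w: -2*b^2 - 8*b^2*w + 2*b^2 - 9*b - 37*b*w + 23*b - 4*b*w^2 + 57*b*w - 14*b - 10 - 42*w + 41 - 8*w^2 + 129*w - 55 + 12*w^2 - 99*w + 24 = w^2*(4 - 4*b) + w*(-8*b^2 + 20*b - 12)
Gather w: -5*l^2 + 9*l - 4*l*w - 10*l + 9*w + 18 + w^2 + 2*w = -5*l^2 - l + w^2 + w*(11 - 4*l) + 18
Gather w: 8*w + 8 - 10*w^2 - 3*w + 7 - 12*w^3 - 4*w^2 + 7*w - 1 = -12*w^3 - 14*w^2 + 12*w + 14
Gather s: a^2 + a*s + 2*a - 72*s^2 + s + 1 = a^2 + 2*a - 72*s^2 + s*(a + 1) + 1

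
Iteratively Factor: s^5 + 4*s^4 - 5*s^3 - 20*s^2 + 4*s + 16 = (s - 1)*(s^4 + 5*s^3 - 20*s - 16) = (s - 1)*(s + 2)*(s^3 + 3*s^2 - 6*s - 8) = (s - 1)*(s + 1)*(s + 2)*(s^2 + 2*s - 8) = (s - 1)*(s + 1)*(s + 2)*(s + 4)*(s - 2)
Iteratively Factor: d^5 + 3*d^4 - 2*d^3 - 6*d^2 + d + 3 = (d + 1)*(d^4 + 2*d^3 - 4*d^2 - 2*d + 3) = (d + 1)^2*(d^3 + d^2 - 5*d + 3) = (d - 1)*(d + 1)^2*(d^2 + 2*d - 3) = (d - 1)^2*(d + 1)^2*(d + 3)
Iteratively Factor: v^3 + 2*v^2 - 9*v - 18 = (v - 3)*(v^2 + 5*v + 6) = (v - 3)*(v + 3)*(v + 2)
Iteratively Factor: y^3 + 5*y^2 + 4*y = (y + 1)*(y^2 + 4*y) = (y + 1)*(y + 4)*(y)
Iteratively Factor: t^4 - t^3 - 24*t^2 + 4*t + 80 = (t + 2)*(t^3 - 3*t^2 - 18*t + 40) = (t + 2)*(t + 4)*(t^2 - 7*t + 10) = (t - 2)*(t + 2)*(t + 4)*(t - 5)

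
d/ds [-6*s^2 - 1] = -12*s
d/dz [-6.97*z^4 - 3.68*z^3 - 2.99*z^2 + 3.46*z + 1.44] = -27.88*z^3 - 11.04*z^2 - 5.98*z + 3.46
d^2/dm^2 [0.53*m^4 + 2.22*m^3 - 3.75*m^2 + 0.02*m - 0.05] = 6.36*m^2 + 13.32*m - 7.5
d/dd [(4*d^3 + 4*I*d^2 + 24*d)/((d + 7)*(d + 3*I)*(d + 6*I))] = (d^2*(28 + 32*I) + 336*I*d + 336)/(d^4 + d^3*(14 + 12*I) + d^2*(13 + 168*I) + d*(-504 + 588*I) - 1764)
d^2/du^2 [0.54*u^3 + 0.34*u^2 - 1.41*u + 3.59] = 3.24*u + 0.68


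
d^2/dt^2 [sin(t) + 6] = -sin(t)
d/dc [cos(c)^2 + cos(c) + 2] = -sin(c) - sin(2*c)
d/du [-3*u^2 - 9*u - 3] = -6*u - 9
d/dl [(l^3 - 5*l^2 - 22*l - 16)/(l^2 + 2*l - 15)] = (l^4 + 4*l^3 - 33*l^2 + 182*l + 362)/(l^4 + 4*l^3 - 26*l^2 - 60*l + 225)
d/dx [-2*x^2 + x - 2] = 1 - 4*x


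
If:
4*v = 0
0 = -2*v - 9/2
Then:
No Solution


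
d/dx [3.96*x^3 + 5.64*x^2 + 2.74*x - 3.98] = 11.88*x^2 + 11.28*x + 2.74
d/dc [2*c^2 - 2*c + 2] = 4*c - 2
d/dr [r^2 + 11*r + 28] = 2*r + 11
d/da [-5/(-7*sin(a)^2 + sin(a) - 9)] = 5*(1 - 14*sin(a))*cos(a)/(7*sin(a)^2 - sin(a) + 9)^2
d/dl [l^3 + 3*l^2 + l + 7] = 3*l^2 + 6*l + 1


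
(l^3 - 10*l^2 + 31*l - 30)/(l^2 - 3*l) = l - 7 + 10/l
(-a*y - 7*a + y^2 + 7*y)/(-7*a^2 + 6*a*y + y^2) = (y + 7)/(7*a + y)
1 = 1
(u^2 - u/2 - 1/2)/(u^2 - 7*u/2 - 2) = (u - 1)/(u - 4)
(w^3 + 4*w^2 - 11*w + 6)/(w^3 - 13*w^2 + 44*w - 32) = (w^2 + 5*w - 6)/(w^2 - 12*w + 32)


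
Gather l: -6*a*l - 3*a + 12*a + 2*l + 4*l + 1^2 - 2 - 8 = 9*a + l*(6 - 6*a) - 9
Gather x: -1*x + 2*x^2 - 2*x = 2*x^2 - 3*x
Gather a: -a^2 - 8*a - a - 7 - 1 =-a^2 - 9*a - 8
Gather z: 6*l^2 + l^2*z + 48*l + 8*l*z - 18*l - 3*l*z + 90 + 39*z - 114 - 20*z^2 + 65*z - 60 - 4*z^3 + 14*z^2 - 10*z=6*l^2 + 30*l - 4*z^3 - 6*z^2 + z*(l^2 + 5*l + 94) - 84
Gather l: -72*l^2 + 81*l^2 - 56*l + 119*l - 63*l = 9*l^2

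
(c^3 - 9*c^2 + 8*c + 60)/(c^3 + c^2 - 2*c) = (c^2 - 11*c + 30)/(c*(c - 1))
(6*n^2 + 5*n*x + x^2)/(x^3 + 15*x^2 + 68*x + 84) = (6*n^2 + 5*n*x + x^2)/(x^3 + 15*x^2 + 68*x + 84)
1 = 1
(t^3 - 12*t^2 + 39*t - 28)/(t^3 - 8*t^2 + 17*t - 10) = (t^2 - 11*t + 28)/(t^2 - 7*t + 10)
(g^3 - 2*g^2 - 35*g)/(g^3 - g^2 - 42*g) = (g + 5)/(g + 6)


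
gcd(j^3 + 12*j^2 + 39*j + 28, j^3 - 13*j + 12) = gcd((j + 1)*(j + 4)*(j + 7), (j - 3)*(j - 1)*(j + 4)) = j + 4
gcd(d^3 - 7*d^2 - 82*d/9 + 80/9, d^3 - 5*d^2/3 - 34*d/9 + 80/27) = d^2 + d - 10/9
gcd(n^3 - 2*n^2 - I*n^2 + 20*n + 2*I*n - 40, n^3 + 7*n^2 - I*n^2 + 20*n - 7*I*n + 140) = n^2 - I*n + 20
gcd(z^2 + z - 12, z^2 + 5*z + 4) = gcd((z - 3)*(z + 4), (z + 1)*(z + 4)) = z + 4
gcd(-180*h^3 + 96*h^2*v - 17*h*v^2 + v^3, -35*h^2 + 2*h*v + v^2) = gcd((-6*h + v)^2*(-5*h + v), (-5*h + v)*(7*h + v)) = -5*h + v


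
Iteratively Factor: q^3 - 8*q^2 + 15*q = (q)*(q^2 - 8*q + 15) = q*(q - 5)*(q - 3)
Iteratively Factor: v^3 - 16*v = (v)*(v^2 - 16) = v*(v - 4)*(v + 4)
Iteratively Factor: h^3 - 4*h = (h + 2)*(h^2 - 2*h) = h*(h + 2)*(h - 2)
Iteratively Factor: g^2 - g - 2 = (g + 1)*(g - 2)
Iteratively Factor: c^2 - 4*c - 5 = (c + 1)*(c - 5)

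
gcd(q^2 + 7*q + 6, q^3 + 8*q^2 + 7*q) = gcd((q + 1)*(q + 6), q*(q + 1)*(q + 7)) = q + 1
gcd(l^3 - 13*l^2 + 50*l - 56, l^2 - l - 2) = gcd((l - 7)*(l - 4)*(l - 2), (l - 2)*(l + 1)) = l - 2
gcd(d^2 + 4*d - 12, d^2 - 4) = d - 2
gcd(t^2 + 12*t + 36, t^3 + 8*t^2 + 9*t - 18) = t + 6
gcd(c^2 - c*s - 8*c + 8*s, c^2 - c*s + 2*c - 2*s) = -c + s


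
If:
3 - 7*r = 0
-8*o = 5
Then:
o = -5/8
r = 3/7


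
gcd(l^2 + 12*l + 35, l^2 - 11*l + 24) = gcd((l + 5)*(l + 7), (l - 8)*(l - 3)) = 1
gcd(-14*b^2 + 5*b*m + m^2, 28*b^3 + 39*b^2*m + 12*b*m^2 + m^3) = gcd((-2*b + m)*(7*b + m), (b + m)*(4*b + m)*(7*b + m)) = 7*b + m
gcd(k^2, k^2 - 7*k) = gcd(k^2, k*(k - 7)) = k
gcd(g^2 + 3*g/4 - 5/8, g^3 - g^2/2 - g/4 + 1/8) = g - 1/2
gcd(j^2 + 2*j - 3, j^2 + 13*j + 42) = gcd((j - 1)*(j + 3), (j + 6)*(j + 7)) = 1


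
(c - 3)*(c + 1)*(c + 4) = c^3 + 2*c^2 - 11*c - 12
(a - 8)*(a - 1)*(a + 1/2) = a^3 - 17*a^2/2 + 7*a/2 + 4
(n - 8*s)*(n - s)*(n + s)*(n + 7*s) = n^4 - n^3*s - 57*n^2*s^2 + n*s^3 + 56*s^4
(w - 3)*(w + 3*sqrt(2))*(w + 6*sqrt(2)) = w^3 - 3*w^2 + 9*sqrt(2)*w^2 - 27*sqrt(2)*w + 36*w - 108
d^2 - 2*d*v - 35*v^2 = (d - 7*v)*(d + 5*v)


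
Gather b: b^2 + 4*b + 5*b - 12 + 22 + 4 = b^2 + 9*b + 14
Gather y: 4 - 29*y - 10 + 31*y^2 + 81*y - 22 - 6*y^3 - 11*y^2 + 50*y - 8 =-6*y^3 + 20*y^2 + 102*y - 36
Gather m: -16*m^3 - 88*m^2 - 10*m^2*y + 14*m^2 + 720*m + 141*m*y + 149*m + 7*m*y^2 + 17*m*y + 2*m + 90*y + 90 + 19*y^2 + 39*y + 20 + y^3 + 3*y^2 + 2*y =-16*m^3 + m^2*(-10*y - 74) + m*(7*y^2 + 158*y + 871) + y^3 + 22*y^2 + 131*y + 110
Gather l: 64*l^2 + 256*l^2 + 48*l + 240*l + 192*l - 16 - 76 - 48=320*l^2 + 480*l - 140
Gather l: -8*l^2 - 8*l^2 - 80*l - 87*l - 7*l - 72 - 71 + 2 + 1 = -16*l^2 - 174*l - 140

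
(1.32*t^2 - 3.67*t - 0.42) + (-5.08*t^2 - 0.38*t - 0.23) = -3.76*t^2 - 4.05*t - 0.65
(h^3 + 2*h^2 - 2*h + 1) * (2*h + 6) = 2*h^4 + 10*h^3 + 8*h^2 - 10*h + 6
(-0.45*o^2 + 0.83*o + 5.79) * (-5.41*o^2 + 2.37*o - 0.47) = 2.4345*o^4 - 5.5568*o^3 - 29.1453*o^2 + 13.3322*o - 2.7213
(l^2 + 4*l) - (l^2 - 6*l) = 10*l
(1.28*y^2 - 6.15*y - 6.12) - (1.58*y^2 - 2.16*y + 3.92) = -0.3*y^2 - 3.99*y - 10.04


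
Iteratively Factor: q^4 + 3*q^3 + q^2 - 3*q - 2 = (q + 2)*(q^3 + q^2 - q - 1) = (q + 1)*(q + 2)*(q^2 - 1) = (q - 1)*(q + 1)*(q + 2)*(q + 1)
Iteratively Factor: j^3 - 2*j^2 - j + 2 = (j - 1)*(j^2 - j - 2) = (j - 2)*(j - 1)*(j + 1)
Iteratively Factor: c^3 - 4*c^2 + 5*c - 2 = (c - 1)*(c^2 - 3*c + 2) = (c - 2)*(c - 1)*(c - 1)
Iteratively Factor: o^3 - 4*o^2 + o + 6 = (o - 3)*(o^2 - o - 2) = (o - 3)*(o - 2)*(o + 1)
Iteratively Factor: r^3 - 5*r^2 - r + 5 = (r + 1)*(r^2 - 6*r + 5) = (r - 1)*(r + 1)*(r - 5)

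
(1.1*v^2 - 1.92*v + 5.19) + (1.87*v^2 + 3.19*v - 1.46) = 2.97*v^2 + 1.27*v + 3.73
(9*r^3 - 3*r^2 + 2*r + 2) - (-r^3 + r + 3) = 10*r^3 - 3*r^2 + r - 1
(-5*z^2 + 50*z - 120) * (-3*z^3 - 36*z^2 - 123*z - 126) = 15*z^5 + 30*z^4 - 825*z^3 - 1200*z^2 + 8460*z + 15120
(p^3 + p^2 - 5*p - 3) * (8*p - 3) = 8*p^4 + 5*p^3 - 43*p^2 - 9*p + 9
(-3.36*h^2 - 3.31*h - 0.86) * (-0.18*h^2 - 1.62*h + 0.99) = 0.6048*h^4 + 6.039*h^3 + 2.1906*h^2 - 1.8837*h - 0.8514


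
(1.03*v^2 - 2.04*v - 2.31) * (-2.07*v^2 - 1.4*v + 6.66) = -2.1321*v^4 + 2.7808*v^3 + 14.4975*v^2 - 10.3524*v - 15.3846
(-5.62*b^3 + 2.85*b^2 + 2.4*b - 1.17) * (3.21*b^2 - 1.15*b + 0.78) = -18.0402*b^5 + 15.6115*b^4 + 0.0428999999999995*b^3 - 4.2927*b^2 + 3.2175*b - 0.9126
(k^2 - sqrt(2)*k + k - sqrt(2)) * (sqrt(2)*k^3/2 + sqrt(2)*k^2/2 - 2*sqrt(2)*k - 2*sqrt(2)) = sqrt(2)*k^5/2 - k^4 + sqrt(2)*k^4 - 3*sqrt(2)*k^3/2 - 2*k^3 - 4*sqrt(2)*k^2 + 3*k^2 - 2*sqrt(2)*k + 8*k + 4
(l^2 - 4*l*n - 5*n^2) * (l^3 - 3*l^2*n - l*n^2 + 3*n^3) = l^5 - 7*l^4*n + 6*l^3*n^2 + 22*l^2*n^3 - 7*l*n^4 - 15*n^5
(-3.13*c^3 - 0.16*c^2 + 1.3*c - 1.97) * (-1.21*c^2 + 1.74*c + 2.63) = 3.7873*c^5 - 5.2526*c^4 - 10.0833*c^3 + 4.2249*c^2 - 0.00879999999999992*c - 5.1811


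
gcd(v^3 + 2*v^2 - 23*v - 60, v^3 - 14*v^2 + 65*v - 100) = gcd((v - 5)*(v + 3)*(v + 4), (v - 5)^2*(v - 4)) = v - 5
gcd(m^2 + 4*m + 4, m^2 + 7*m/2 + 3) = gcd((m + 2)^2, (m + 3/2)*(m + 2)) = m + 2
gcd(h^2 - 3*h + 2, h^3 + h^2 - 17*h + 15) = h - 1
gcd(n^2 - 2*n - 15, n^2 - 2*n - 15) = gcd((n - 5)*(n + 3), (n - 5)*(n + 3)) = n^2 - 2*n - 15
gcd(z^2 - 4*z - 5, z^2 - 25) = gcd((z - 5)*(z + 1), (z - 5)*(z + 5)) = z - 5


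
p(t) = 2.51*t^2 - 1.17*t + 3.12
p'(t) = 5.02*t - 1.17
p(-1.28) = 8.73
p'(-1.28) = -7.60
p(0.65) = 3.42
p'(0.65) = 2.09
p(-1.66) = 11.98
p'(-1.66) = -9.50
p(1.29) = 5.79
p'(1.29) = 5.31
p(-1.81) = 13.46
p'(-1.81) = -10.26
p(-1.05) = 7.12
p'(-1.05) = -6.44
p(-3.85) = 44.83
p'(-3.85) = -20.50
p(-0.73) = 5.31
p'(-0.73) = -4.83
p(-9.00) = 216.96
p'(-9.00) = -46.35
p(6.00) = 86.46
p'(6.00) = 28.95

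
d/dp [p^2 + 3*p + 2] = 2*p + 3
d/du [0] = 0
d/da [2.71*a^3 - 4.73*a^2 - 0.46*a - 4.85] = 8.13*a^2 - 9.46*a - 0.46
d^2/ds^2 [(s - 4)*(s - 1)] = 2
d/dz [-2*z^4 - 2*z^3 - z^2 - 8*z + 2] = -8*z^3 - 6*z^2 - 2*z - 8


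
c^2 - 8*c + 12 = (c - 6)*(c - 2)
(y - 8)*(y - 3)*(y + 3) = y^3 - 8*y^2 - 9*y + 72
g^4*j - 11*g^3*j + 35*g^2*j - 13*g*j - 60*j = (g - 5)*(g - 4)*(g - 3)*(g*j + j)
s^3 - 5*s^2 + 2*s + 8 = (s - 4)*(s - 2)*(s + 1)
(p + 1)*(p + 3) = p^2 + 4*p + 3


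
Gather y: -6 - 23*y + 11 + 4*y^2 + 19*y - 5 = 4*y^2 - 4*y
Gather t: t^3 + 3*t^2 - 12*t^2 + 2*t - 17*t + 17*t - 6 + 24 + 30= t^3 - 9*t^2 + 2*t + 48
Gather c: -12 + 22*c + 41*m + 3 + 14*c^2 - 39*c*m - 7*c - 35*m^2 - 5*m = 14*c^2 + c*(15 - 39*m) - 35*m^2 + 36*m - 9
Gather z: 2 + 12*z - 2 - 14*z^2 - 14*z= -14*z^2 - 2*z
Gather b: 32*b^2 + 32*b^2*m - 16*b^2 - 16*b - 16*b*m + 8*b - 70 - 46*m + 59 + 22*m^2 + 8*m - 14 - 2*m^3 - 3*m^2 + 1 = b^2*(32*m + 16) + b*(-16*m - 8) - 2*m^3 + 19*m^2 - 38*m - 24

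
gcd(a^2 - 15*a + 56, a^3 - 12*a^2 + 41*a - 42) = a - 7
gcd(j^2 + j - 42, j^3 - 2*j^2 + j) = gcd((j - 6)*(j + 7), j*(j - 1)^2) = 1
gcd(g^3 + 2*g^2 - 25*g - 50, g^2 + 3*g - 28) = 1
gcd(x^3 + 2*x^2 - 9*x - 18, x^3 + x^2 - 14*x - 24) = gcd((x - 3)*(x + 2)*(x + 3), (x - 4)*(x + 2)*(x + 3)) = x^2 + 5*x + 6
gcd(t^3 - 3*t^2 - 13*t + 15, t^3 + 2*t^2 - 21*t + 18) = t - 1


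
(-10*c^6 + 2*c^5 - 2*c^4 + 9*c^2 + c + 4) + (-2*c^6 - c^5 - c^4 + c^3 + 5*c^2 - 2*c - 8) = -12*c^6 + c^5 - 3*c^4 + c^3 + 14*c^2 - c - 4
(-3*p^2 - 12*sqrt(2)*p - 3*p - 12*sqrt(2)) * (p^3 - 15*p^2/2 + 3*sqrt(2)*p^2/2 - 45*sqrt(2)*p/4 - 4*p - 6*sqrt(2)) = -3*p^5 - 33*sqrt(2)*p^4/2 + 39*p^4/2 - 3*p^3/2 + 429*sqrt(2)*p^3/4 + 246*p^2 + 759*sqrt(2)*p^2/4 + 66*sqrt(2)*p + 414*p + 144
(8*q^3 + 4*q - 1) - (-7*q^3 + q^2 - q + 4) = 15*q^3 - q^2 + 5*q - 5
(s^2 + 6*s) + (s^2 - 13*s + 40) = 2*s^2 - 7*s + 40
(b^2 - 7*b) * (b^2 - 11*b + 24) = b^4 - 18*b^3 + 101*b^2 - 168*b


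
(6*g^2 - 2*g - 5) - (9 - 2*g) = 6*g^2 - 14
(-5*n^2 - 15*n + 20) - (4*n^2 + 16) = -9*n^2 - 15*n + 4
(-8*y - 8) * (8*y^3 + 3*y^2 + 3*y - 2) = -64*y^4 - 88*y^3 - 48*y^2 - 8*y + 16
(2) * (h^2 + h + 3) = 2*h^2 + 2*h + 6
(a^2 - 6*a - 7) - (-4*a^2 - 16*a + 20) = 5*a^2 + 10*a - 27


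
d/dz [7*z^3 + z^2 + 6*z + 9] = 21*z^2 + 2*z + 6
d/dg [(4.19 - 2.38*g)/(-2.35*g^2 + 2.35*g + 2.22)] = (-5.593*g^2 + 19.693*g - 15.1301)/(5.5225*g^4 - 11.045*g^3 - 4.9115*g^2 + 10.434*g + 4.9284)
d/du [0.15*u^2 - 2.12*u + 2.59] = 0.3*u - 2.12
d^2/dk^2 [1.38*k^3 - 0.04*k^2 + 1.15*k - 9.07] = 8.28*k - 0.08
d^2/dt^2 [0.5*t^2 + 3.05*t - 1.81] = 1.00000000000000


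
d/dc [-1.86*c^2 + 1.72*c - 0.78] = 1.72 - 3.72*c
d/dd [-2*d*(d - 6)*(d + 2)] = -6*d^2 + 16*d + 24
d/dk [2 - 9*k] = -9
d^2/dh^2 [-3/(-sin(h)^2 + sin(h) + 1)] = 3*(4*sin(h)^4 - 3*sin(h)^3 - sin(h)^2 + 5*sin(h) - 4)/(sin(h) + cos(h)^2)^3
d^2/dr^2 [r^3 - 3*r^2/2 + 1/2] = 6*r - 3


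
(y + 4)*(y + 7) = y^2 + 11*y + 28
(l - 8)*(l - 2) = l^2 - 10*l + 16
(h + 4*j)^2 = h^2 + 8*h*j + 16*j^2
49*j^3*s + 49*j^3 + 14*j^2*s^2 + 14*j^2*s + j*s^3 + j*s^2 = (7*j + s)^2*(j*s + j)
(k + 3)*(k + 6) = k^2 + 9*k + 18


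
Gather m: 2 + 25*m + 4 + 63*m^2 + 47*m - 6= 63*m^2 + 72*m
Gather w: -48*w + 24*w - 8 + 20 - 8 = 4 - 24*w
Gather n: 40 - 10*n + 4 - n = 44 - 11*n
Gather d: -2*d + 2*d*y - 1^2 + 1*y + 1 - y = d*(2*y - 2)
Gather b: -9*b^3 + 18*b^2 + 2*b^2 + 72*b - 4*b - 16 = -9*b^3 + 20*b^2 + 68*b - 16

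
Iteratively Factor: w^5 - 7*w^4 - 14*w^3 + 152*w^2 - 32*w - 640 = (w + 2)*(w^4 - 9*w^3 + 4*w^2 + 144*w - 320) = (w - 5)*(w + 2)*(w^3 - 4*w^2 - 16*w + 64) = (w - 5)*(w + 2)*(w + 4)*(w^2 - 8*w + 16) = (w - 5)*(w - 4)*(w + 2)*(w + 4)*(w - 4)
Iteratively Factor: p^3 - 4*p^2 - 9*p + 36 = (p - 3)*(p^2 - p - 12) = (p - 3)*(p + 3)*(p - 4)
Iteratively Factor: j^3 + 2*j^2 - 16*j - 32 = (j + 4)*(j^2 - 2*j - 8) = (j - 4)*(j + 4)*(j + 2)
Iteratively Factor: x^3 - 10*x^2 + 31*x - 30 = (x - 5)*(x^2 - 5*x + 6) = (x - 5)*(x - 2)*(x - 3)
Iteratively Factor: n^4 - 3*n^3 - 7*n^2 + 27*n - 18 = (n - 2)*(n^3 - n^2 - 9*n + 9) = (n - 2)*(n - 1)*(n^2 - 9) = (n - 2)*(n - 1)*(n + 3)*(n - 3)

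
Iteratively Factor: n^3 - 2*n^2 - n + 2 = (n + 1)*(n^2 - 3*n + 2) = (n - 2)*(n + 1)*(n - 1)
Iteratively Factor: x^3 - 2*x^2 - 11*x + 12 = (x + 3)*(x^2 - 5*x + 4) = (x - 4)*(x + 3)*(x - 1)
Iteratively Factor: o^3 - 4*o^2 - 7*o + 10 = (o - 5)*(o^2 + o - 2) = (o - 5)*(o + 2)*(o - 1)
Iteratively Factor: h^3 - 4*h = (h + 2)*(h^2 - 2*h) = h*(h + 2)*(h - 2)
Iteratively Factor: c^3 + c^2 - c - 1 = (c + 1)*(c^2 - 1) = (c + 1)^2*(c - 1)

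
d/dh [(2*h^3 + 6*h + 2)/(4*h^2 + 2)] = (2*h^4 - 3*h^2 - 4*h + 3)/(4*h^4 + 4*h^2 + 1)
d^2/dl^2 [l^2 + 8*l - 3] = 2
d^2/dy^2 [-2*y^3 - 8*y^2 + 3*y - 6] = -12*y - 16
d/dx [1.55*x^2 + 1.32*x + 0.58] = 3.1*x + 1.32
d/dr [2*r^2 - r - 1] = 4*r - 1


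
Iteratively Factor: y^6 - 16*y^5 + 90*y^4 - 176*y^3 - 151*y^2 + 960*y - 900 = (y - 2)*(y^5 - 14*y^4 + 62*y^3 - 52*y^2 - 255*y + 450) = (y - 3)*(y - 2)*(y^4 - 11*y^3 + 29*y^2 + 35*y - 150) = (y - 3)^2*(y - 2)*(y^3 - 8*y^2 + 5*y + 50) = (y - 3)^2*(y - 2)*(y + 2)*(y^2 - 10*y + 25) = (y - 5)*(y - 3)^2*(y - 2)*(y + 2)*(y - 5)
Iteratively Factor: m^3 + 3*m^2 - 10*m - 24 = (m + 4)*(m^2 - m - 6) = (m - 3)*(m + 4)*(m + 2)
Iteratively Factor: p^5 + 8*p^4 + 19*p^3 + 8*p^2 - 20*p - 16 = (p + 4)*(p^4 + 4*p^3 + 3*p^2 - 4*p - 4) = (p + 2)*(p + 4)*(p^3 + 2*p^2 - p - 2) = (p + 2)^2*(p + 4)*(p^2 - 1) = (p + 1)*(p + 2)^2*(p + 4)*(p - 1)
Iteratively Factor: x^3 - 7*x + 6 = (x - 2)*(x^2 + 2*x - 3) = (x - 2)*(x - 1)*(x + 3)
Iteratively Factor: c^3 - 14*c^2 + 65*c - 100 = (c - 5)*(c^2 - 9*c + 20) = (c - 5)^2*(c - 4)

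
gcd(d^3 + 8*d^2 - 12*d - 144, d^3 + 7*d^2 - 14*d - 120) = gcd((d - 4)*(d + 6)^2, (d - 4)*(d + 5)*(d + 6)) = d^2 + 2*d - 24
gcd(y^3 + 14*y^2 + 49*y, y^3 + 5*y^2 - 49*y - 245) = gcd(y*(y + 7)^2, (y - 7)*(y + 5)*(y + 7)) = y + 7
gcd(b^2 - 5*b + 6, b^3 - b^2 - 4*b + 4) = b - 2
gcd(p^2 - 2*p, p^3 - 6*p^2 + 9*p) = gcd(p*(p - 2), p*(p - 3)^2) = p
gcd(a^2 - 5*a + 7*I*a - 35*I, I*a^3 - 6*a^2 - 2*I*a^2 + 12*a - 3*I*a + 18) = 1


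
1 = 1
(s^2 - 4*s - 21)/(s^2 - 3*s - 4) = (-s^2 + 4*s + 21)/(-s^2 + 3*s + 4)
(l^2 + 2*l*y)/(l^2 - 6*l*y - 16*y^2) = l/(l - 8*y)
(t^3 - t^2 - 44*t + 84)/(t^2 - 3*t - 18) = (t^2 + 5*t - 14)/(t + 3)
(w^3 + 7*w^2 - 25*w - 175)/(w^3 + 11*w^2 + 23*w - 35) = (w - 5)/(w - 1)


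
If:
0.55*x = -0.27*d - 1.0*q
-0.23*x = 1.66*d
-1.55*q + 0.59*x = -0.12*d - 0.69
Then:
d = 0.07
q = 0.26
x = -0.50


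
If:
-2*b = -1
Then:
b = 1/2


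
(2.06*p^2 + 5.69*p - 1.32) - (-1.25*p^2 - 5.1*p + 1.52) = 3.31*p^2 + 10.79*p - 2.84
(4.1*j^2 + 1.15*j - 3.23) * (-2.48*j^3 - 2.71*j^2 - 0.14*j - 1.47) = -10.168*j^5 - 13.963*j^4 + 4.3199*j^3 + 2.5653*j^2 - 1.2383*j + 4.7481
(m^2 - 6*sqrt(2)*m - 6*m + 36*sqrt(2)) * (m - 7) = m^3 - 13*m^2 - 6*sqrt(2)*m^2 + 42*m + 78*sqrt(2)*m - 252*sqrt(2)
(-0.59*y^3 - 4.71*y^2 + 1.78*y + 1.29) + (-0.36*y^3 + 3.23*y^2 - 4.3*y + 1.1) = -0.95*y^3 - 1.48*y^2 - 2.52*y + 2.39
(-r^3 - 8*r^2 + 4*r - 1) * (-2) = 2*r^3 + 16*r^2 - 8*r + 2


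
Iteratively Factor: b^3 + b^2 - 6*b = (b - 2)*(b^2 + 3*b) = (b - 2)*(b + 3)*(b)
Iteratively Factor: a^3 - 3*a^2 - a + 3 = (a - 3)*(a^2 - 1) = (a - 3)*(a - 1)*(a + 1)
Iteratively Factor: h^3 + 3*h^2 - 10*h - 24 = (h + 4)*(h^2 - h - 6) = (h + 2)*(h + 4)*(h - 3)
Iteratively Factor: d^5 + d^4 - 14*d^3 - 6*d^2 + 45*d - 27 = (d - 1)*(d^4 + 2*d^3 - 12*d^2 - 18*d + 27) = (d - 1)*(d + 3)*(d^3 - d^2 - 9*d + 9) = (d - 1)*(d + 3)^2*(d^2 - 4*d + 3) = (d - 1)^2*(d + 3)^2*(d - 3)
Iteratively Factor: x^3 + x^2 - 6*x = (x)*(x^2 + x - 6) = x*(x + 3)*(x - 2)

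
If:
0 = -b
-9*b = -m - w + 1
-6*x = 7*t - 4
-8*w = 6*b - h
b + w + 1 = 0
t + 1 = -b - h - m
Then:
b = 0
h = -8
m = 2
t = 5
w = -1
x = -31/6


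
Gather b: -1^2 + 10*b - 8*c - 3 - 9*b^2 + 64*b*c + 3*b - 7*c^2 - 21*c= -9*b^2 + b*(64*c + 13) - 7*c^2 - 29*c - 4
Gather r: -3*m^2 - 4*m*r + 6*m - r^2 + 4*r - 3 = -3*m^2 + 6*m - r^2 + r*(4 - 4*m) - 3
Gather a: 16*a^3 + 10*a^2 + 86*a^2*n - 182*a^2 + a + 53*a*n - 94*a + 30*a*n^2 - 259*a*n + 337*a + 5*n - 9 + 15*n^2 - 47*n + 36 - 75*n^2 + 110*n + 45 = 16*a^3 + a^2*(86*n - 172) + a*(30*n^2 - 206*n + 244) - 60*n^2 + 68*n + 72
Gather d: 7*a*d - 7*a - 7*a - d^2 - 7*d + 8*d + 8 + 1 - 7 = -14*a - d^2 + d*(7*a + 1) + 2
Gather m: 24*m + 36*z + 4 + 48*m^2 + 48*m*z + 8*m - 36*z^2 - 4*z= 48*m^2 + m*(48*z + 32) - 36*z^2 + 32*z + 4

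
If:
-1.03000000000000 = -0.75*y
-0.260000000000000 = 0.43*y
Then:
No Solution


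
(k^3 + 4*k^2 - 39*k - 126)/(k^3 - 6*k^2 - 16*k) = (-k^3 - 4*k^2 + 39*k + 126)/(k*(-k^2 + 6*k + 16))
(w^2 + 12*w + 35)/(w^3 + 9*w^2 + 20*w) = (w + 7)/(w*(w + 4))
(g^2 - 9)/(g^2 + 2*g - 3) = (g - 3)/(g - 1)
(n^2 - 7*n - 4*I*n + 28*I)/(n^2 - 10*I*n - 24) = (n - 7)/(n - 6*I)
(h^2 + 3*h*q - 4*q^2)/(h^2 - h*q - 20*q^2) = (-h + q)/(-h + 5*q)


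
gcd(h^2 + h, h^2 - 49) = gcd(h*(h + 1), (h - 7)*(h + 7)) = 1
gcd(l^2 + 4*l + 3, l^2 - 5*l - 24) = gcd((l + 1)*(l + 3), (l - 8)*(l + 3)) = l + 3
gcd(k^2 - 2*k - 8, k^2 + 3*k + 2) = k + 2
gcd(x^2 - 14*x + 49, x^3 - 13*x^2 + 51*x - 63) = x - 7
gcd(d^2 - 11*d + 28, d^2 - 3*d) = 1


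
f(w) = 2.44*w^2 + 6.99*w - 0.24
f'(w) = 4.88*w + 6.99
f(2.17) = 26.42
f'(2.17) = 17.58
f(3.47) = 53.40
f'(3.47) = 23.92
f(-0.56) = -3.39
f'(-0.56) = 4.26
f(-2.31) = -3.37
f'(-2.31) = -4.28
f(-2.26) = -3.57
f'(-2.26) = -4.04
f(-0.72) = -4.01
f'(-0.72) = 3.48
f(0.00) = -0.24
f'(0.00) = 6.99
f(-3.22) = 2.55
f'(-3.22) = -8.72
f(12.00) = 435.00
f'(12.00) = 65.55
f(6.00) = 129.54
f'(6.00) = 36.27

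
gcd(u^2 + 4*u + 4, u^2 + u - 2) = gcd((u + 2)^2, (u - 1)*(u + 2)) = u + 2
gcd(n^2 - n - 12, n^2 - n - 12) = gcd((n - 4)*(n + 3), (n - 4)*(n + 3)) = n^2 - n - 12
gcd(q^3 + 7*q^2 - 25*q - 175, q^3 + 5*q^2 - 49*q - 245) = q^2 + 12*q + 35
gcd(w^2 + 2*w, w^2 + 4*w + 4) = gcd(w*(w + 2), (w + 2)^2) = w + 2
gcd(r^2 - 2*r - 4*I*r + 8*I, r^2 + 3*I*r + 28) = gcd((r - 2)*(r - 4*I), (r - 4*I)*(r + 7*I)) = r - 4*I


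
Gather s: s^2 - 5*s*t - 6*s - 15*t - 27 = s^2 + s*(-5*t - 6) - 15*t - 27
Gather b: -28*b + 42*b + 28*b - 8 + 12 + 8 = 42*b + 12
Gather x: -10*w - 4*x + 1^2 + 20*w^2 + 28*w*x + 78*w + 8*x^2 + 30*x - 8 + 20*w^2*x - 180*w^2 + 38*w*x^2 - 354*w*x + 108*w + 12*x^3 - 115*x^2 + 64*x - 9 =-160*w^2 + 176*w + 12*x^3 + x^2*(38*w - 107) + x*(20*w^2 - 326*w + 90) - 16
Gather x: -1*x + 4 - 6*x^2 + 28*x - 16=-6*x^2 + 27*x - 12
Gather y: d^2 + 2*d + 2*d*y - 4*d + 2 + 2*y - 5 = d^2 - 2*d + y*(2*d + 2) - 3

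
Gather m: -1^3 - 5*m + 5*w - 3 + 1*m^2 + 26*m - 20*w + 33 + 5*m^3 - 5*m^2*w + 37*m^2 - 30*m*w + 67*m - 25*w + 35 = 5*m^3 + m^2*(38 - 5*w) + m*(88 - 30*w) - 40*w + 64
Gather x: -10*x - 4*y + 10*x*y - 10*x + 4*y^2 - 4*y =x*(10*y - 20) + 4*y^2 - 8*y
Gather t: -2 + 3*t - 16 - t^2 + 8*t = -t^2 + 11*t - 18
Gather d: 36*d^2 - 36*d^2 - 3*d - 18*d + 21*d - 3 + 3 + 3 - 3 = 0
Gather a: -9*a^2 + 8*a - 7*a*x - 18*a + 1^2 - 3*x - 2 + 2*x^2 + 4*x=-9*a^2 + a*(-7*x - 10) + 2*x^2 + x - 1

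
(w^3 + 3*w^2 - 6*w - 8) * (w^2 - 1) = w^5 + 3*w^4 - 7*w^3 - 11*w^2 + 6*w + 8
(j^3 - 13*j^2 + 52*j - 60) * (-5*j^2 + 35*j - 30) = -5*j^5 + 100*j^4 - 745*j^3 + 2510*j^2 - 3660*j + 1800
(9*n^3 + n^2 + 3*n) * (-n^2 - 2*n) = -9*n^5 - 19*n^4 - 5*n^3 - 6*n^2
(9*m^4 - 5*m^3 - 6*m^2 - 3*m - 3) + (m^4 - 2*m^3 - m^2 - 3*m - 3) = 10*m^4 - 7*m^3 - 7*m^2 - 6*m - 6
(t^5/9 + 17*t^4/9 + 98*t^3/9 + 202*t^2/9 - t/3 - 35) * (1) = t^5/9 + 17*t^4/9 + 98*t^3/9 + 202*t^2/9 - t/3 - 35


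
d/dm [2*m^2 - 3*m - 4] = 4*m - 3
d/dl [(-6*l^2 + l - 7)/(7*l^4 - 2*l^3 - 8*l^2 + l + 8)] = (84*l^5 - 33*l^4 + 200*l^3 - 40*l^2 - 208*l + 15)/(49*l^8 - 28*l^7 - 108*l^6 + 46*l^5 + 172*l^4 - 48*l^3 - 127*l^2 + 16*l + 64)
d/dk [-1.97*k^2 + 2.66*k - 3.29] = 2.66 - 3.94*k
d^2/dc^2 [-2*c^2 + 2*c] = -4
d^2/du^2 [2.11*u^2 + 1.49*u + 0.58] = 4.22000000000000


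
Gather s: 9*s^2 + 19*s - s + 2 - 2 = 9*s^2 + 18*s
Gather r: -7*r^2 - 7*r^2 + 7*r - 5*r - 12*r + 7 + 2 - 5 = -14*r^2 - 10*r + 4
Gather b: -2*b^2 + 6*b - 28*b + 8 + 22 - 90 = -2*b^2 - 22*b - 60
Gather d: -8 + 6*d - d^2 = -d^2 + 6*d - 8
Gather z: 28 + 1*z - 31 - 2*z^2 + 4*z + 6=-2*z^2 + 5*z + 3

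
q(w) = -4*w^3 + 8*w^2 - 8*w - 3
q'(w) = -12*w^2 + 16*w - 8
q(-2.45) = 123.44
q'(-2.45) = -119.23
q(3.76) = -132.61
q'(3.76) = -117.49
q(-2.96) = 194.51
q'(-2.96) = -160.50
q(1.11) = -7.49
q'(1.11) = -5.03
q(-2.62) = 144.81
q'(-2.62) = -132.29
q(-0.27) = -0.18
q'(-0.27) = -13.19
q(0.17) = -4.15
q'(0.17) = -5.63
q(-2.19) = 94.90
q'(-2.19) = -100.59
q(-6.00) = 1197.00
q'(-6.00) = -536.00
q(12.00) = -5859.00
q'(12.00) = -1544.00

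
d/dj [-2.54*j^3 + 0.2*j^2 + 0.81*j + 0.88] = -7.62*j^2 + 0.4*j + 0.81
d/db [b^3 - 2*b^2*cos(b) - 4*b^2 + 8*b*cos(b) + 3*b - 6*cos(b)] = 2*b^2*sin(b) + 3*b^2 - 8*b*sin(b) - 4*b*cos(b) - 8*b + 6*sin(b) + 8*cos(b) + 3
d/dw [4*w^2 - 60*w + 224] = 8*w - 60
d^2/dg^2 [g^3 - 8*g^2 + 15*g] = 6*g - 16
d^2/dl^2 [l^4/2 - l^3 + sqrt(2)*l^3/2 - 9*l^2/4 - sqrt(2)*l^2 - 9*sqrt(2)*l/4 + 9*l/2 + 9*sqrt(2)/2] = 6*l^2 - 6*l + 3*sqrt(2)*l - 9/2 - 2*sqrt(2)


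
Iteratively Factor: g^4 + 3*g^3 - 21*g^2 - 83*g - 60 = (g + 1)*(g^3 + 2*g^2 - 23*g - 60) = (g + 1)*(g + 3)*(g^2 - g - 20) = (g - 5)*(g + 1)*(g + 3)*(g + 4)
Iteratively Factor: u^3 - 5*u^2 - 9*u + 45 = (u - 5)*(u^2 - 9) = (u - 5)*(u - 3)*(u + 3)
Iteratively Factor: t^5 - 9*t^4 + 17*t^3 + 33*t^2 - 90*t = (t)*(t^4 - 9*t^3 + 17*t^2 + 33*t - 90) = t*(t + 2)*(t^3 - 11*t^2 + 39*t - 45) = t*(t - 3)*(t + 2)*(t^2 - 8*t + 15) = t*(t - 5)*(t - 3)*(t + 2)*(t - 3)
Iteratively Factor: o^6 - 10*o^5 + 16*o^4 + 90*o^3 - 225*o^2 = (o)*(o^5 - 10*o^4 + 16*o^3 + 90*o^2 - 225*o) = o^2*(o^4 - 10*o^3 + 16*o^2 + 90*o - 225) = o^2*(o - 5)*(o^3 - 5*o^2 - 9*o + 45) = o^2*(o - 5)^2*(o^2 - 9) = o^2*(o - 5)^2*(o + 3)*(o - 3)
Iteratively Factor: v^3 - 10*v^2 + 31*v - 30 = (v - 3)*(v^2 - 7*v + 10) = (v - 3)*(v - 2)*(v - 5)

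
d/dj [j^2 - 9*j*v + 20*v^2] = 2*j - 9*v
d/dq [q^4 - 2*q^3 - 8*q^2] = 2*q*(2*q^2 - 3*q - 8)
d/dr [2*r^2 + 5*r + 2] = 4*r + 5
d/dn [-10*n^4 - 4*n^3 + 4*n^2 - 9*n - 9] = -40*n^3 - 12*n^2 + 8*n - 9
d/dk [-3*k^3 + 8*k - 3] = 8 - 9*k^2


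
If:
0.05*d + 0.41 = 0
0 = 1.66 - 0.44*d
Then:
No Solution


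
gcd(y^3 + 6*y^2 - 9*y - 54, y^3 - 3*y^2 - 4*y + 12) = y - 3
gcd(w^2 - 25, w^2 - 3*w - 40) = w + 5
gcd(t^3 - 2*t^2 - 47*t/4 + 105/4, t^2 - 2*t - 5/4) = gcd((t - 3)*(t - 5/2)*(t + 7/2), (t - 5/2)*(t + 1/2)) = t - 5/2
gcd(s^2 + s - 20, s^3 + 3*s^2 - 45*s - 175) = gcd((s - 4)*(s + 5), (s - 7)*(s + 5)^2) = s + 5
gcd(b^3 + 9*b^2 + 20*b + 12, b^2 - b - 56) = 1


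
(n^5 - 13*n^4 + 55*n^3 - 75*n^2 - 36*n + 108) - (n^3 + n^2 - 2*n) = n^5 - 13*n^4 + 54*n^3 - 76*n^2 - 34*n + 108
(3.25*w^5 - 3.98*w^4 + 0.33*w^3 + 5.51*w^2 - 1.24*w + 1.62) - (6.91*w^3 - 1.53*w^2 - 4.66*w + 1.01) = 3.25*w^5 - 3.98*w^4 - 6.58*w^3 + 7.04*w^2 + 3.42*w + 0.61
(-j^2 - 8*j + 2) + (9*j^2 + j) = 8*j^2 - 7*j + 2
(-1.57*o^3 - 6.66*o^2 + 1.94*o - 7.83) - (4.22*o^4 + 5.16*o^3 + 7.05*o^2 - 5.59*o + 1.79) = -4.22*o^4 - 6.73*o^3 - 13.71*o^2 + 7.53*o - 9.62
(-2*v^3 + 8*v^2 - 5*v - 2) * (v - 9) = -2*v^4 + 26*v^3 - 77*v^2 + 43*v + 18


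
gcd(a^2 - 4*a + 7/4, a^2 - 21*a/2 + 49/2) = a - 7/2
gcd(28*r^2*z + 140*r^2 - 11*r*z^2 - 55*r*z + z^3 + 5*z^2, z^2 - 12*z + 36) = 1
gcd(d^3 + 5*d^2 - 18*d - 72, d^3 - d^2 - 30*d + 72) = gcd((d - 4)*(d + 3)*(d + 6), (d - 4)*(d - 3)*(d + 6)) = d^2 + 2*d - 24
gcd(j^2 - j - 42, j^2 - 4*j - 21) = j - 7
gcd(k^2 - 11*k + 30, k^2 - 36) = k - 6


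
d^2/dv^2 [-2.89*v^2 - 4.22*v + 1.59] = -5.78000000000000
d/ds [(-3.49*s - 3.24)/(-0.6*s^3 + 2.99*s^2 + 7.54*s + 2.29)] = (-4.188*s^3 + 4.6031*s^2 + 19.3752*s + 16.4375)/(0.36*s^6 - 3.588*s^5 - 0.107899999999999*s^4 + 42.3412*s^3 + 70.5458*s^2 + 34.5332*s + 5.2441)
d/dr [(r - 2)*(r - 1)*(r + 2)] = 3*r^2 - 2*r - 4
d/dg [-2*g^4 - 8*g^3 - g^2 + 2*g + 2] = -8*g^3 - 24*g^2 - 2*g + 2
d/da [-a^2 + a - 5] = 1 - 2*a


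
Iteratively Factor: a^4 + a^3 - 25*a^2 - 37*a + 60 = (a + 4)*(a^3 - 3*a^2 - 13*a + 15) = (a - 5)*(a + 4)*(a^2 + 2*a - 3) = (a - 5)*(a - 1)*(a + 4)*(a + 3)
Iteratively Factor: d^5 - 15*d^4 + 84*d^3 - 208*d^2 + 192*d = (d - 4)*(d^4 - 11*d^3 + 40*d^2 - 48*d) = (d - 4)*(d - 3)*(d^3 - 8*d^2 + 16*d) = (d - 4)^2*(d - 3)*(d^2 - 4*d) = (d - 4)^3*(d - 3)*(d)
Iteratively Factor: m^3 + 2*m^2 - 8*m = (m - 2)*(m^2 + 4*m) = (m - 2)*(m + 4)*(m)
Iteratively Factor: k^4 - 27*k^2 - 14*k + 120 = (k + 3)*(k^3 - 3*k^2 - 18*k + 40) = (k + 3)*(k + 4)*(k^2 - 7*k + 10) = (k - 5)*(k + 3)*(k + 4)*(k - 2)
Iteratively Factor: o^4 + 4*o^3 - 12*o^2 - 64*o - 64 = (o + 2)*(o^3 + 2*o^2 - 16*o - 32) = (o - 4)*(o + 2)*(o^2 + 6*o + 8) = (o - 4)*(o + 2)*(o + 4)*(o + 2)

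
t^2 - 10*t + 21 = (t - 7)*(t - 3)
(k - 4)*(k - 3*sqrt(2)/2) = k^2 - 4*k - 3*sqrt(2)*k/2 + 6*sqrt(2)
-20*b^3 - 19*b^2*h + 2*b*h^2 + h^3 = (-4*b + h)*(b + h)*(5*b + h)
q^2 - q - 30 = (q - 6)*(q + 5)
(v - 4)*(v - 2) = v^2 - 6*v + 8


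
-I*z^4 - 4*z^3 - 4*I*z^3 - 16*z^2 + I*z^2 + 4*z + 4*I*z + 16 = (z + 1)*(z + 4)*(z - 4*I)*(-I*z + I)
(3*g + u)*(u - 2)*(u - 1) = 3*g*u^2 - 9*g*u + 6*g + u^3 - 3*u^2 + 2*u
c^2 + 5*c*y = c*(c + 5*y)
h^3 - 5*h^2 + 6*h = h*(h - 3)*(h - 2)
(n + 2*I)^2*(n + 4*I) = n^3 + 8*I*n^2 - 20*n - 16*I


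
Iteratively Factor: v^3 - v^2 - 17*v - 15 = (v - 5)*(v^2 + 4*v + 3) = (v - 5)*(v + 1)*(v + 3)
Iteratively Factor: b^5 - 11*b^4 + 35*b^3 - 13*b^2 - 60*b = (b - 5)*(b^4 - 6*b^3 + 5*b^2 + 12*b) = (b - 5)*(b - 4)*(b^3 - 2*b^2 - 3*b) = (b - 5)*(b - 4)*(b - 3)*(b^2 + b) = b*(b - 5)*(b - 4)*(b - 3)*(b + 1)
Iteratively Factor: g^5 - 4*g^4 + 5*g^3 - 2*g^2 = (g)*(g^4 - 4*g^3 + 5*g^2 - 2*g) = g*(g - 2)*(g^3 - 2*g^2 + g) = g*(g - 2)*(g - 1)*(g^2 - g) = g^2*(g - 2)*(g - 1)*(g - 1)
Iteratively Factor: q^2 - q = (q)*(q - 1)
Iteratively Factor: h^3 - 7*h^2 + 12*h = (h - 3)*(h^2 - 4*h) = h*(h - 3)*(h - 4)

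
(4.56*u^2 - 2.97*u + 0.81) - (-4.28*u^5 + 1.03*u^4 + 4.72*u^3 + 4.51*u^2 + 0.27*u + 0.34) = 4.28*u^5 - 1.03*u^4 - 4.72*u^3 + 0.0499999999999998*u^2 - 3.24*u + 0.47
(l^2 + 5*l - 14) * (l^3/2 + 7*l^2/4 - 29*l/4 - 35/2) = l^5/2 + 17*l^4/4 - 11*l^3/2 - 313*l^2/4 + 14*l + 245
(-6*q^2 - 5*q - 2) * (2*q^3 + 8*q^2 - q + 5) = -12*q^5 - 58*q^4 - 38*q^3 - 41*q^2 - 23*q - 10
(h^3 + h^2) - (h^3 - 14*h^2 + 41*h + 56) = 15*h^2 - 41*h - 56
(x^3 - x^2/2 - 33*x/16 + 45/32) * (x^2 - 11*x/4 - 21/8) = x^5 - 13*x^4/4 - 53*x^3/16 + 537*x^2/64 + 99*x/64 - 945/256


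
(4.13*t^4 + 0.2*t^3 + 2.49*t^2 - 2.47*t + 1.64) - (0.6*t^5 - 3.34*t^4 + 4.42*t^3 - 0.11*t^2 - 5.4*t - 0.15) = -0.6*t^5 + 7.47*t^4 - 4.22*t^3 + 2.6*t^2 + 2.93*t + 1.79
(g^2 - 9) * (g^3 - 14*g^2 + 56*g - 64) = g^5 - 14*g^4 + 47*g^3 + 62*g^2 - 504*g + 576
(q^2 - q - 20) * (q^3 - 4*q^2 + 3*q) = q^5 - 5*q^4 - 13*q^3 + 77*q^2 - 60*q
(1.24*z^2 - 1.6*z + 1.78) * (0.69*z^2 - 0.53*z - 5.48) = 0.8556*z^4 - 1.7612*z^3 - 4.719*z^2 + 7.8246*z - 9.7544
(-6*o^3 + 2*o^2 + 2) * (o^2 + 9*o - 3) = -6*o^5 - 52*o^4 + 36*o^3 - 4*o^2 + 18*o - 6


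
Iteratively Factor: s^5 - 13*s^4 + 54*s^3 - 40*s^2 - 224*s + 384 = (s + 2)*(s^4 - 15*s^3 + 84*s^2 - 208*s + 192) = (s - 4)*(s + 2)*(s^3 - 11*s^2 + 40*s - 48) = (s - 4)*(s - 3)*(s + 2)*(s^2 - 8*s + 16) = (s - 4)^2*(s - 3)*(s + 2)*(s - 4)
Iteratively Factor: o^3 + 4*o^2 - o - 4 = (o + 1)*(o^2 + 3*o - 4) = (o - 1)*(o + 1)*(o + 4)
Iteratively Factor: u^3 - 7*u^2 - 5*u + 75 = (u - 5)*(u^2 - 2*u - 15) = (u - 5)*(u + 3)*(u - 5)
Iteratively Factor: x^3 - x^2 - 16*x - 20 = (x - 5)*(x^2 + 4*x + 4) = (x - 5)*(x + 2)*(x + 2)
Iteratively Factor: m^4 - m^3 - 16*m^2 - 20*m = (m + 2)*(m^3 - 3*m^2 - 10*m) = m*(m + 2)*(m^2 - 3*m - 10) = m*(m + 2)^2*(m - 5)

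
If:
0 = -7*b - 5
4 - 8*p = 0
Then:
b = -5/7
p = 1/2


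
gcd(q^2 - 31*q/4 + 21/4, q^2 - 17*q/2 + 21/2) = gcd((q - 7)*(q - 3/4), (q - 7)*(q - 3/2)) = q - 7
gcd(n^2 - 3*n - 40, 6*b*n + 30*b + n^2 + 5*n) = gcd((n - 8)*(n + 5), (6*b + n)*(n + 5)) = n + 5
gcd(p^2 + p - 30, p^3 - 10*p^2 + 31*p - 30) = p - 5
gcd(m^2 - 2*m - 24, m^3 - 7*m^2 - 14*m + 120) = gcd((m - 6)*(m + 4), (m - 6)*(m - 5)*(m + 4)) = m^2 - 2*m - 24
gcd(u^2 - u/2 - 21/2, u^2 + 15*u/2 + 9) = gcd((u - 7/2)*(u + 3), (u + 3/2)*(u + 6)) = 1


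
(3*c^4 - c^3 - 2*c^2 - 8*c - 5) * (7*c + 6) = 21*c^5 + 11*c^4 - 20*c^3 - 68*c^2 - 83*c - 30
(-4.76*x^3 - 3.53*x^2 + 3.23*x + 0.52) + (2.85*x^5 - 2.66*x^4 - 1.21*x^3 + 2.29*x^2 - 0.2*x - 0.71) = 2.85*x^5 - 2.66*x^4 - 5.97*x^3 - 1.24*x^2 + 3.03*x - 0.19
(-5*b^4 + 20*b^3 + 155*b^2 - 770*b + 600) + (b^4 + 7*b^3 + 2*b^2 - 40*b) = -4*b^4 + 27*b^3 + 157*b^2 - 810*b + 600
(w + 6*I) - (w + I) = 5*I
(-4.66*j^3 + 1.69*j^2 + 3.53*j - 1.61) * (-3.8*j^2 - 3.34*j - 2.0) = 17.708*j^5 + 9.1424*j^4 - 9.7386*j^3 - 9.0522*j^2 - 1.6826*j + 3.22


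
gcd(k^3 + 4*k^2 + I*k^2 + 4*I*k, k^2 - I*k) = k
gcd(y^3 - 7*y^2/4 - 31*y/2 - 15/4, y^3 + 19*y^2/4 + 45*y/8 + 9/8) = y^2 + 13*y/4 + 3/4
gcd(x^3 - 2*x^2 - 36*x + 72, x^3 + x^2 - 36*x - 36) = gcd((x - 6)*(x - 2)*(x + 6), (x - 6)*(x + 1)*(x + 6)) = x^2 - 36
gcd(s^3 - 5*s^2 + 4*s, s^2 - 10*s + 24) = s - 4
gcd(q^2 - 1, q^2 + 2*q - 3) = q - 1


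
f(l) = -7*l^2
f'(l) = -14*l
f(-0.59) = -2.44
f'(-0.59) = 8.26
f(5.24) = -192.20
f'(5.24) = -73.36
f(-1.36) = -12.95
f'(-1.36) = 19.04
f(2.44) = -41.68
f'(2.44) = -34.16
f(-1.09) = -8.32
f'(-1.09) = 15.26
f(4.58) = -146.83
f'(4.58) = -64.12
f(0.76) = -4.04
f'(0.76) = -10.64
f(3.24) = -73.48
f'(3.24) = -45.36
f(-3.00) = -63.00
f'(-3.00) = 42.00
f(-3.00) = -63.00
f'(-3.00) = 42.00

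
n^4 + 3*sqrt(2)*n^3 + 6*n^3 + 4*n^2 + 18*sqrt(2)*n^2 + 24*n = n*(n + 6)*(n + sqrt(2))*(n + 2*sqrt(2))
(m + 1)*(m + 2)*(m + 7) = m^3 + 10*m^2 + 23*m + 14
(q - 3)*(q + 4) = q^2 + q - 12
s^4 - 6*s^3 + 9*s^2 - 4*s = s*(s - 4)*(s - 1)^2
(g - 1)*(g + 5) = g^2 + 4*g - 5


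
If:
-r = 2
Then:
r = -2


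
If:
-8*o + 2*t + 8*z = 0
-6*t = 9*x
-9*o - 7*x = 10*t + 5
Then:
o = 64*z/91 - 15/91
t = -108*z/91 - 60/91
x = 72*z/91 + 40/91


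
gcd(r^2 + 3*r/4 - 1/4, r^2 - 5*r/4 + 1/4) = r - 1/4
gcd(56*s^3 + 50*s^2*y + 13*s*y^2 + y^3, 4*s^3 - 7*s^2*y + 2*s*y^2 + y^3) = 4*s + y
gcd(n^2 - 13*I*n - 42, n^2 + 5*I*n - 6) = 1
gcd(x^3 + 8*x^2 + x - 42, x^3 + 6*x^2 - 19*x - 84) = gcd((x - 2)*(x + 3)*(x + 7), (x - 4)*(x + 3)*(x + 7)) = x^2 + 10*x + 21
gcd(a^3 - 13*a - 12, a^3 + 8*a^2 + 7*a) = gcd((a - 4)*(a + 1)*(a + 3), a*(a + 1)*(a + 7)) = a + 1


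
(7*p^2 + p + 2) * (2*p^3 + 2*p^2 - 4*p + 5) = 14*p^5 + 16*p^4 - 22*p^3 + 35*p^2 - 3*p + 10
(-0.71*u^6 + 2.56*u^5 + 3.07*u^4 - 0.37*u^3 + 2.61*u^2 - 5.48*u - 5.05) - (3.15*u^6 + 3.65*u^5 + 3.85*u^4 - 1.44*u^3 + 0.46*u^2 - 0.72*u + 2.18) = -3.86*u^6 - 1.09*u^5 - 0.78*u^4 + 1.07*u^3 + 2.15*u^2 - 4.76*u - 7.23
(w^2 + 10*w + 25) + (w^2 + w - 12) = 2*w^2 + 11*w + 13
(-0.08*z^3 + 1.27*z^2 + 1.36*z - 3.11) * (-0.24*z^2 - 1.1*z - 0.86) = 0.0192*z^5 - 0.2168*z^4 - 1.6546*z^3 - 1.8418*z^2 + 2.2514*z + 2.6746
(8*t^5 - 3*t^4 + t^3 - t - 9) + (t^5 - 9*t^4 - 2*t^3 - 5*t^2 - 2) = 9*t^5 - 12*t^4 - t^3 - 5*t^2 - t - 11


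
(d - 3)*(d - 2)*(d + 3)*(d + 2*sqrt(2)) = d^4 - 2*d^3 + 2*sqrt(2)*d^3 - 9*d^2 - 4*sqrt(2)*d^2 - 18*sqrt(2)*d + 18*d + 36*sqrt(2)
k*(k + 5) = k^2 + 5*k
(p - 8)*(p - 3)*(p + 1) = p^3 - 10*p^2 + 13*p + 24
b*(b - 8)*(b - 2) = b^3 - 10*b^2 + 16*b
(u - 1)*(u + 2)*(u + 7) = u^3 + 8*u^2 + 5*u - 14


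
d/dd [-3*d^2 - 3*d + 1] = -6*d - 3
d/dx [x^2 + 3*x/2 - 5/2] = 2*x + 3/2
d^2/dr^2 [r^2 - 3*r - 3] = 2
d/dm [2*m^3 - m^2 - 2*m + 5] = 6*m^2 - 2*m - 2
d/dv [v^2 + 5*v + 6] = 2*v + 5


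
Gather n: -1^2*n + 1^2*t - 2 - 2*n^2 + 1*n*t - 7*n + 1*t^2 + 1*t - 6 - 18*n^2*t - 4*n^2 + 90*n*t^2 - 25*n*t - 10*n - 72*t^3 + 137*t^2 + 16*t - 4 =n^2*(-18*t - 6) + n*(90*t^2 - 24*t - 18) - 72*t^3 + 138*t^2 + 18*t - 12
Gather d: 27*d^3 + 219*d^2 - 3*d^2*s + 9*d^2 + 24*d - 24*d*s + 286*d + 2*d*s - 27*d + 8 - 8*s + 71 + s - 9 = 27*d^3 + d^2*(228 - 3*s) + d*(283 - 22*s) - 7*s + 70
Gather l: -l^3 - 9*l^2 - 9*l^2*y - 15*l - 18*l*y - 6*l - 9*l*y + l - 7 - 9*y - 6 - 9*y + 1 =-l^3 + l^2*(-9*y - 9) + l*(-27*y - 20) - 18*y - 12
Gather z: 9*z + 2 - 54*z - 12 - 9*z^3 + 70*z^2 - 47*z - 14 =-9*z^3 + 70*z^2 - 92*z - 24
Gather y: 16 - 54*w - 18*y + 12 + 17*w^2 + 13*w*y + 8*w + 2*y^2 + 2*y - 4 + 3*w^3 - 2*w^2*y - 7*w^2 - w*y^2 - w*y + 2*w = 3*w^3 + 10*w^2 - 44*w + y^2*(2 - w) + y*(-2*w^2 + 12*w - 16) + 24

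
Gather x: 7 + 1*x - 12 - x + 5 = 0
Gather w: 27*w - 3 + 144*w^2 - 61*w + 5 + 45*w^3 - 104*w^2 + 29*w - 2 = 45*w^3 + 40*w^2 - 5*w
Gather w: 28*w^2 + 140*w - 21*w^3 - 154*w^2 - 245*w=-21*w^3 - 126*w^2 - 105*w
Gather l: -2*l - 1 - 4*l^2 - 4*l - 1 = -4*l^2 - 6*l - 2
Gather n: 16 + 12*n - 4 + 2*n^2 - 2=2*n^2 + 12*n + 10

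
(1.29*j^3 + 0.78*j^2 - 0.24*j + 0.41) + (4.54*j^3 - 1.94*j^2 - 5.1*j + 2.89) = 5.83*j^3 - 1.16*j^2 - 5.34*j + 3.3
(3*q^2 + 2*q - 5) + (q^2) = 4*q^2 + 2*q - 5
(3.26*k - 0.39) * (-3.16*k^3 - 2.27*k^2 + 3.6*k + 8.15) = -10.3016*k^4 - 6.1678*k^3 + 12.6213*k^2 + 25.165*k - 3.1785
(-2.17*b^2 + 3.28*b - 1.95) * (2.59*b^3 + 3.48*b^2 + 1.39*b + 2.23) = -5.6203*b^5 + 0.943599999999999*b^4 + 3.3476*b^3 - 7.0659*b^2 + 4.6039*b - 4.3485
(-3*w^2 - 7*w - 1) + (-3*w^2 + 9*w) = -6*w^2 + 2*w - 1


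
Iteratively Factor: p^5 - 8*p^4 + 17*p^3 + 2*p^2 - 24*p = (p)*(p^4 - 8*p^3 + 17*p^2 + 2*p - 24) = p*(p - 2)*(p^3 - 6*p^2 + 5*p + 12) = p*(p - 4)*(p - 2)*(p^2 - 2*p - 3) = p*(p - 4)*(p - 2)*(p + 1)*(p - 3)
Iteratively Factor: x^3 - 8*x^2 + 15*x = (x - 3)*(x^2 - 5*x) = (x - 5)*(x - 3)*(x)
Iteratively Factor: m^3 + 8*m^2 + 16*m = (m + 4)*(m^2 + 4*m) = m*(m + 4)*(m + 4)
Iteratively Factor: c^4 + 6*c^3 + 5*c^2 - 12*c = (c - 1)*(c^3 + 7*c^2 + 12*c) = c*(c - 1)*(c^2 + 7*c + 12) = c*(c - 1)*(c + 4)*(c + 3)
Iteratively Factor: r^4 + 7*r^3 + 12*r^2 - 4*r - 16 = (r - 1)*(r^3 + 8*r^2 + 20*r + 16) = (r - 1)*(r + 2)*(r^2 + 6*r + 8) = (r - 1)*(r + 2)^2*(r + 4)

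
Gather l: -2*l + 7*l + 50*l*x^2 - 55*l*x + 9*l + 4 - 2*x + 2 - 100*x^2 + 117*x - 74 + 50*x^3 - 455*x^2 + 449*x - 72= l*(50*x^2 - 55*x + 14) + 50*x^3 - 555*x^2 + 564*x - 140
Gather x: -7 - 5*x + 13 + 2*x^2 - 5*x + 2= 2*x^2 - 10*x + 8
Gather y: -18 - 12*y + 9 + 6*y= -6*y - 9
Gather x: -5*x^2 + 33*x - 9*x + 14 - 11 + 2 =-5*x^2 + 24*x + 5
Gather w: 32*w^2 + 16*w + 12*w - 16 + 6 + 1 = 32*w^2 + 28*w - 9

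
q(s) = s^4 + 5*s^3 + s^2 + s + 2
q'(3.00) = 250.00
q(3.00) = 230.00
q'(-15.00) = -10154.00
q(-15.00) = 33962.00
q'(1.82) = 78.44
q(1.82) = 48.25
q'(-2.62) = 26.79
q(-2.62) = -36.56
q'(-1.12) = 11.96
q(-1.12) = -3.32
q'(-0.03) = 0.95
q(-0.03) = 1.97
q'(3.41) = 340.85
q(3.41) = 350.51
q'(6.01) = 1423.15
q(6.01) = 2434.20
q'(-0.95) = 9.21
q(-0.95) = -1.52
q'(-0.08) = 0.93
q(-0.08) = 1.92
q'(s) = 4*s^3 + 15*s^2 + 2*s + 1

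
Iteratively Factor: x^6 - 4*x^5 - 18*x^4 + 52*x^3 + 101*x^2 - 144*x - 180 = (x + 2)*(x^5 - 6*x^4 - 6*x^3 + 64*x^2 - 27*x - 90) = (x + 2)*(x + 3)*(x^4 - 9*x^3 + 21*x^2 + x - 30) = (x - 2)*(x + 2)*(x + 3)*(x^3 - 7*x^2 + 7*x + 15) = (x - 3)*(x - 2)*(x + 2)*(x + 3)*(x^2 - 4*x - 5) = (x - 3)*(x - 2)*(x + 1)*(x + 2)*(x + 3)*(x - 5)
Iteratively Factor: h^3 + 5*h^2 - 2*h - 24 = (h - 2)*(h^2 + 7*h + 12) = (h - 2)*(h + 4)*(h + 3)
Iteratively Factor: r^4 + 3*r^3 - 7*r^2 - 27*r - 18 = (r + 3)*(r^3 - 7*r - 6) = (r - 3)*(r + 3)*(r^2 + 3*r + 2) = (r - 3)*(r + 1)*(r + 3)*(r + 2)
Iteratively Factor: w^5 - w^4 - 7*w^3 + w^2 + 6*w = (w)*(w^4 - w^3 - 7*w^2 + w + 6) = w*(w + 1)*(w^3 - 2*w^2 - 5*w + 6) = w*(w + 1)*(w + 2)*(w^2 - 4*w + 3) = w*(w - 3)*(w + 1)*(w + 2)*(w - 1)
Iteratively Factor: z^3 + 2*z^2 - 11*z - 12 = (z - 3)*(z^2 + 5*z + 4) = (z - 3)*(z + 4)*(z + 1)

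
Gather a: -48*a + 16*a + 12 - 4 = 8 - 32*a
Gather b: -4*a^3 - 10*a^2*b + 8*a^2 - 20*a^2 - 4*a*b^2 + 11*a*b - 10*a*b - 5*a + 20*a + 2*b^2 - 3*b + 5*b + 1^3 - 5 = -4*a^3 - 12*a^2 + 15*a + b^2*(2 - 4*a) + b*(-10*a^2 + a + 2) - 4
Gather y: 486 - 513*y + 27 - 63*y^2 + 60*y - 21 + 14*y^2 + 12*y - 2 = -49*y^2 - 441*y + 490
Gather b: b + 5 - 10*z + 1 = b - 10*z + 6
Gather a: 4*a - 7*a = -3*a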